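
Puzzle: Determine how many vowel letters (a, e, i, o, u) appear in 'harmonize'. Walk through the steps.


Vowels in 'harmonize': a, o, i, e = 4 vowels.

4


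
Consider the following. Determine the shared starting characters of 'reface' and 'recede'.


Compare from the start: 2 characters match: 're'. Mismatch at position 3: 'f' vs 'c'.

re


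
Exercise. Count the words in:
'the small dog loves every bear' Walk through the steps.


Split into words: the | small | dog | loves | every | bear = 6 words.

6


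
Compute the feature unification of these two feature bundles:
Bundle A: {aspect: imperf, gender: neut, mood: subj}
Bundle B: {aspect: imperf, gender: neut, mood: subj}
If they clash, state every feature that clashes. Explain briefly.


Compare features:
aspect: A=imperf vs B=imperf -> unified: imperf
gender: A=neut vs B=neut -> unified: neut
mood: A=subj vs B=subj -> unified: subj
No clashes found.

Unified: {aspect: imperf, gender: neut, mood: subj}


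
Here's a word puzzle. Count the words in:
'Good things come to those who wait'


Split into words: Good | things | come | to | those | who | wait = 7 words.

7


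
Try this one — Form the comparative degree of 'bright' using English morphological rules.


Apply comparative formation (add -er): 'bright' -> 'brighter'.

brighter


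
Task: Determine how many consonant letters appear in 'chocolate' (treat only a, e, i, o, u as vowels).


Consonants in 'chocolate': c, h, c, l, t = 5 consonants.

5


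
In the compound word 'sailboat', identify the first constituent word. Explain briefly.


Split 'sailboat' into 'sail' + 'boat'. The first part is 'sail'.

sail


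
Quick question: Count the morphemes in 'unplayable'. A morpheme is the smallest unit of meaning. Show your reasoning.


Decomposition: un- (prefix) + play (root) + -able (suffix) = 3 morpheme(s)

3 morphemes


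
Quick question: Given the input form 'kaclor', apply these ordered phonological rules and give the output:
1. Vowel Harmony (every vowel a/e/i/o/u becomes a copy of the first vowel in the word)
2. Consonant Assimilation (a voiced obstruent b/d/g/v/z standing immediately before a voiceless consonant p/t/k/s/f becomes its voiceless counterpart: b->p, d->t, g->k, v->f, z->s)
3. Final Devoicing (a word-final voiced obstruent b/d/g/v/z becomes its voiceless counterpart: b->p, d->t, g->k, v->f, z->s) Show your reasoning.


Starting form: 'kaclor'
Rule 1: Vowel Harmony: all vowels become 'a' (matching first vowel). 'kaclor' -> 'kaclar'
Rule 2: Consonant Assimilation: no voiced obstruent (b/d/g/v/z) stands immediately before a voiceless consonant (p/t/k/s/f). No change.
Rule 3: Final Devoicing: final consonant 'r' is not one of the voiced obstruents b/d/g/v/z. No change.
Final form: 'kaclar'

kaclar


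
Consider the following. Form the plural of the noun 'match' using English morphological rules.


Apply rule: Add -es (sibilant/fricative ending). 'match' becomes 'matches'.

matches


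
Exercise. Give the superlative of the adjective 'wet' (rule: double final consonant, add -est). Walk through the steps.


Apply superlative formation (double final consonant, add -est): 'wet' -> 'wettest'.

wettest


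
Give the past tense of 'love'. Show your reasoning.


Apply rule: Add -d (word ends in -e). 'love' becomes 'loved'.

loved


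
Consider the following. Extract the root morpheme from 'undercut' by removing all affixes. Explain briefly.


Remove prefix 'under' from 'undercut' to get root 'cut'.

cut


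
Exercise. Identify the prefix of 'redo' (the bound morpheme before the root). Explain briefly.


The word 'redo' = 're' (prefix) + 'do' (root). The prefix is 're'.

re


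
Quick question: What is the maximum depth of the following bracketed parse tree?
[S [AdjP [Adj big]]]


Count bracket nesting levels:
'[' at pos 0: depth = 1
'[' at pos 3: depth = 2
'[' at pos 9: depth = 3
Maximum depth reached: 3

3


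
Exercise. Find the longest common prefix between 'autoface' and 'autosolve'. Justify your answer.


Compare from the start: 4 characters match: 'auto'. Mismatch at position 5: 'f' vs 's'.

auto


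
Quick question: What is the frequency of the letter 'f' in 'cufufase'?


Letter 'f' in 'cufufase': found at position(s) 3, 5 = 2 occurrence(s).

2


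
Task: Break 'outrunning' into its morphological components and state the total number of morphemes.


Step 1: Identify prefix: 'out' (meaning: surpass)
Step 2: Identify root: 'run'
Step 3: Identify suffix(es): 'ing'
Decomposition: out- (prefix: surpass) + run (root) + -ing (suffix: ongoing action)
Total morphemes: 3

3 morphemes (out- (prefix: surpass) + run (root) + -ing (suffix: ongoing action))


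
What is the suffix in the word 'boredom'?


The word 'boredom' = 'bore' (root) + '-dom' (suffix). The suffix is '-dom'.

dom


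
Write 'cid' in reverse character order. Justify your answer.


Reverse 'cid' character by character: 'dic'.

dic


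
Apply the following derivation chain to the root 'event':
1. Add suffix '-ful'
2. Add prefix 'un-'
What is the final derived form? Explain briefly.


Step 1: Add suffix '-ful' to 'event' = 'eventful'
Step 2: Add prefix 'un-' to 'eventful' = 'uneventful'

uneventful


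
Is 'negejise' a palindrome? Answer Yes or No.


Forward: 'negejise'
Reversed: 'esijegen'
They differ.

No


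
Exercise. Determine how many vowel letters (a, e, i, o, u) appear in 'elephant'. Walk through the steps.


Vowels in 'elephant': e, e, a = 3 vowels.

3


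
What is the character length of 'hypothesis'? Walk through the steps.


Spell out 'hypothesis' and number each letter: h(1), y(2), p(3), o(4), t(5), h(6), e(7), s(8), i(9), s(10). Total: 10 letters.

10


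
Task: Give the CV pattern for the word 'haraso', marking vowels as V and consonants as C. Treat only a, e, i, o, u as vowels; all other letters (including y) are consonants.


Letter mapping: h = C, a = V, r = C, a = V, s = C, o = V.

CVCVCV


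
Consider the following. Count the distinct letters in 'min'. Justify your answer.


Unique letters in 'min': {i, m, n} = 3 distinct letters.

3


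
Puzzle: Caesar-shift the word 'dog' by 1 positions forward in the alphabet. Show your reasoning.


Shift each letter by 1: d -> e, o -> p, g -> h. Result: 'eph'.

eph


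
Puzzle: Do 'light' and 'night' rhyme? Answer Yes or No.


Rime (stressed vowel + following sounds) of 'light': -ight = /aɪt/
Rime of 'night': -ight = /aɪt/
/aɪt/ and /aɪt/ are the same ending sound, so the words rhyme.

Yes


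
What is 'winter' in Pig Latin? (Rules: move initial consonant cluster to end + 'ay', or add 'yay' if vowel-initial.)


'winter': move consonant cluster 'w' to end and add 'ay': 'interway'.

interway


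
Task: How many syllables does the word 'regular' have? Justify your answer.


Break 'regular' into syllables: reg-u-lar -> reg | u | lar = 3 syllables

3 syllables


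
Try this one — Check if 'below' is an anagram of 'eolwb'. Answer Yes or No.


Sorted letters of 'below': 'below'
Sorted letters of 'eolwb': 'below'
They match.

Yes


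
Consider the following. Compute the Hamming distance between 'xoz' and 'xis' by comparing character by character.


Alignment:
Position 1: 'x' vs 'x' = match
Position 2: 'o' vs 'i' = DIFFER
Position 3: 'z' vs 's' = DIFFER
Total differences: 2

2


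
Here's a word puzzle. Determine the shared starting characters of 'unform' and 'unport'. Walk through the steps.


Compare from the start: 2 characters match: 'un'. Mismatch at position 3: 'f' vs 'p'.

un


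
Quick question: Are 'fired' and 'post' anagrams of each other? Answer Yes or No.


Sorted letters of 'fired': 'defir'
Sorted letters of 'post': 'opst'
They do not match.

No


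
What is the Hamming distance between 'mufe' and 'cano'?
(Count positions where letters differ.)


Alignment:
Position 1: 'm' vs 'c' = DIFFER
Position 2: 'u' vs 'a' = DIFFER
Position 3: 'f' vs 'n' = DIFFER
Position 4: 'e' vs 'o' = DIFFER
Total differences: 4

4


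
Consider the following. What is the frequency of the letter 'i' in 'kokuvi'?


Letter 'i' in 'kokuvi': found at position(s) 6 = 1 occurrence(s).

1


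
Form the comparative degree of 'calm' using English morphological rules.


Apply comparative formation (add -er): 'calm' -> 'calmer'.

calmer


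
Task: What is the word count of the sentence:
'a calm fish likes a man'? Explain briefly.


Split into words: a | calm | fish | likes | a | man = 6 words.

6


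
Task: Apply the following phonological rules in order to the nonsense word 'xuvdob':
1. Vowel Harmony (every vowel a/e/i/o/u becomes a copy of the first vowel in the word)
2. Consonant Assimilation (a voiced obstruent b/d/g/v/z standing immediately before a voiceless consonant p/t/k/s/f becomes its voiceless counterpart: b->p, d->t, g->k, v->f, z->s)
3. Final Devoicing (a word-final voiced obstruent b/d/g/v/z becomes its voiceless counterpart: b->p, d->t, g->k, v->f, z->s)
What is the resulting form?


Starting form: 'xuvdob'
Rule 1: Vowel Harmony: all vowels become 'u' (matching first vowel). 'xuvdob' -> 'xuvdub'
Rule 2: Consonant Assimilation: no voiced obstruent (b/d/g/v/z) stands immediately before a voiceless consonant (p/t/k/s/f). No change.
Rule 3: Final Devoicing: word-final voiced obstruent 'b' becomes voiceless 'p'. 'xuvdub' -> 'xuvdup'
Final form: 'xuvdup'

xuvdup


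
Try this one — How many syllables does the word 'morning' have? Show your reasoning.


Break 'morning' into syllables: morn-ing -> morn | ing = 2 syllables

2 syllables


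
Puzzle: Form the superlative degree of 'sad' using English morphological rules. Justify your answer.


Apply superlative formation (double final consonant, add -est): 'sad' -> 'saddest'.

saddest


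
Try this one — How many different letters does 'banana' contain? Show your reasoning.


Unique letters in 'banana': {a, b, n} = 3 distinct letters.

3


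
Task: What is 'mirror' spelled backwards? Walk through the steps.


Reverse 'mirror' character by character: 'rorrim'.

rorrim


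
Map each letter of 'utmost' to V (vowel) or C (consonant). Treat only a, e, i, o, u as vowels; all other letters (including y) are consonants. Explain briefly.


Letter mapping: u = V, t = C, m = C, o = V, s = C, t = C.

VCCVCC


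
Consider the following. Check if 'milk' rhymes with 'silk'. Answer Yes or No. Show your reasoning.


Rime (stressed vowel + following sounds) of 'milk': -ilk = /ɪlk/
Rime of 'silk': -ilk = /ɪlk/
/ɪlk/ and /ɪlk/ are the same ending sound, so the words rhyme.

Yes


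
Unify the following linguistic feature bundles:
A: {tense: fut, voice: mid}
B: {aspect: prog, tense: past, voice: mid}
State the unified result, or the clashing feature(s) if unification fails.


Compare features:
aspect: A=_ vs B=prog -> unified: prog
tense: A=fut vs B=past -> CLASH
voice: A=mid vs B=mid -> unified: mid
Clash detected on feature 'tense' (fut vs past); unification fails.

CLASH on 'tense' (fut vs past)


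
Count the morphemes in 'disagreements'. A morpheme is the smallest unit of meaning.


Decomposition: dis- (prefix) + agree (root) + -ment (suffix) + -s (plural) = 4 morpheme(s)

4 morphemes


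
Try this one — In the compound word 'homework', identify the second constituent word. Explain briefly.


Split 'homework' into 'home' + 'work'. The second part is 'work'.

work


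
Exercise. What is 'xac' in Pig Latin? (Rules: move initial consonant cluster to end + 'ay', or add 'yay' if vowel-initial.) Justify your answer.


'xac': move consonant cluster 'x' to end and add 'ay': 'acxay'.

acxay


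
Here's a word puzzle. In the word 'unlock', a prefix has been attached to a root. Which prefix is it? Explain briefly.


The word 'unlock' = 'un' (prefix) + 'lock' (root). The prefix is 'un'.

un


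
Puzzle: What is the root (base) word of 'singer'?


Remove suffix '-er' from 'singer' to get root 'sing'.

sing


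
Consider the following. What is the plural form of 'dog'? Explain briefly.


Apply rule: Add -s. 'dog' becomes 'dogs'.

dogs


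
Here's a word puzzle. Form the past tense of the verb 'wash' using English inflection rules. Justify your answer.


Apply rule: Add -ed. 'wash' becomes 'washed'.

washed


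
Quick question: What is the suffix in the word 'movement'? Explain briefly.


The word 'movement' = 'move' (root) + '-ment' (suffix). The suffix is '-ment'.

ment


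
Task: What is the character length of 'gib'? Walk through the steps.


Spell out 'gib' and number each letter: g(1), i(2), b(3). Total: 3 letters.

3


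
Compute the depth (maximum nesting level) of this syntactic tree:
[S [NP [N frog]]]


Count bracket nesting levels:
'[' at pos 0: depth = 1
'[' at pos 3: depth = 2
'[' at pos 7: depth = 3
Maximum depth reached: 3

3


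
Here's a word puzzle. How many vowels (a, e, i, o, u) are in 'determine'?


Vowels in 'determine': e, e, i, e = 4 vowels.

4


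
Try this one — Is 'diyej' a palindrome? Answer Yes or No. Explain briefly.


Forward: 'diyej'
Reversed: 'jeyid'
They differ.

No


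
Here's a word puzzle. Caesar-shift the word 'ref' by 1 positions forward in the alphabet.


Shift each letter by 1: r -> s, e -> f, f -> g. Result: 'sfg'.

sfg


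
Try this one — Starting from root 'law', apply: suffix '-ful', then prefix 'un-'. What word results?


Step 1: Add suffix '-ful' to 'law' = 'lawful'
Step 2: Add prefix 'un-' to 'lawful' = 'unlawful'

unlawful


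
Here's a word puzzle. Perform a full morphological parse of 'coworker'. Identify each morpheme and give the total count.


Step 1: Identify prefix: 'co' (meaning: together)
Step 2: Identify root: 'work'
Step 3: Identify suffix(es): 'er'
Decomposition: co- (prefix: together) + work (root) + -er (suffix: one who)
Total morphemes: 3

3 morphemes (co- (prefix: together) + work (root) + -er (suffix: one who))


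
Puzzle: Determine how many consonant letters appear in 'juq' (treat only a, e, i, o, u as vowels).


Consonants in 'juq': j, q = 2 consonants.

2


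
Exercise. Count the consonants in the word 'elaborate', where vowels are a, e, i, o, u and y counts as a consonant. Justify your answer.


Consonants in 'elaborate': l, b, r, t = 4 consonants.

4


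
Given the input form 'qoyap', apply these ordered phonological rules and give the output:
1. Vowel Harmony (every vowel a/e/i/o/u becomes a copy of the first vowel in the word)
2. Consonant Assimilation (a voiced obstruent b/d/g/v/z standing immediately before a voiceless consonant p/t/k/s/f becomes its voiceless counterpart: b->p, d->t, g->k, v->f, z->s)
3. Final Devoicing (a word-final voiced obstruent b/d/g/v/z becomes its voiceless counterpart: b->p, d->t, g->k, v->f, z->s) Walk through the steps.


Starting form: 'qoyap'
Rule 1: Vowel Harmony: all vowels become 'o' (matching first vowel). 'qoyap' -> 'qoyop'
Rule 2: Consonant Assimilation: no voiced obstruent (b/d/g/v/z) stands immediately before a voiceless consonant (p/t/k/s/f). No change.
Rule 3: Final Devoicing: final consonant 'p' is not one of the voiced obstruents b/d/g/v/z. No change.
Final form: 'qoyop'

qoyop


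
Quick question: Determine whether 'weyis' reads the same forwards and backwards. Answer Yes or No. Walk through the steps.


Forward: 'weyis'
Reversed: 'siyew'
They differ.

No


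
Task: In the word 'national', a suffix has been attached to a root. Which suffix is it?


The word 'national' = 'nation' (root) + '-al' (suffix). The suffix is '-al'.

al


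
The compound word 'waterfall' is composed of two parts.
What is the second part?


Split 'waterfall' into 'water' + 'fall'. The second part is 'fall'.

fall


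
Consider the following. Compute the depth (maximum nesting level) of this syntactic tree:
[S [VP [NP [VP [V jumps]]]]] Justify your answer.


Count bracket nesting levels:
'[' at pos 0: depth = 1
'[' at pos 3: depth = 2
'[' at pos 7: depth = 3
'[' at pos 11: depth = 4
'[' at pos 15: depth = 5
Maximum depth reached: 5

5


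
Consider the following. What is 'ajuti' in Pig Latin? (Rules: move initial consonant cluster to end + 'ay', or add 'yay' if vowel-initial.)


'ajuti' starts with a vowel, so add 'yay': 'ajutiyay'.

ajutiyay


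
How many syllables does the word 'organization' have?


Break 'organization' into syllables: or-gan-i-za-tion -> or | gan | i | za | tion = 5 syllables

5 syllables


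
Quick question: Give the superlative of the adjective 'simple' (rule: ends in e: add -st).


Apply superlative formation (ends in e: add -st): 'simple' -> 'simplest'.

simplest


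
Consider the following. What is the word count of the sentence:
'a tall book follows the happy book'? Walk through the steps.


Split into words: a | tall | book | follows | the | happy | book = 7 words.

7


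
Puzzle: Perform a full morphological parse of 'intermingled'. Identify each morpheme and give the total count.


Step 1: Identify prefix: 'inter' (meaning: between)
Step 2: Identify root: 'mingle'
Step 3: Identify suffix(es): 'ed'
Decomposition: inter- (prefix: between) + mingle (root) + -ed (suffix: past)
Total morphemes: 3

3 morphemes (inter- (prefix: between) + mingle (root) + -ed (suffix: past))


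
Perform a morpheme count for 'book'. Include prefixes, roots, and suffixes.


Decomposition: book (free morpheme) = 1 morpheme(s)

1 morphemes


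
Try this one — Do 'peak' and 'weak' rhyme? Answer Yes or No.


Rime (stressed vowel + following sounds) of 'peak': -eak = /iːk/
Rime of 'weak': -eak = /iːk/
/iːk/ and /iːk/ are the same ending sound, so the words rhyme.

Yes


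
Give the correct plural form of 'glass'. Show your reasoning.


Apply rule: Add -es (sibilant/fricative ending). 'glass' becomes 'glasses'.

glasses


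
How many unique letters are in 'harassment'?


Unique letters in 'harassment': {a, e, h, m, n, r, s, t} = 8 distinct letters.

8


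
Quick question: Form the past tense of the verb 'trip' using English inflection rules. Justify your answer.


Apply rule: Double final consonant and add -ed. 'trip' becomes 'tripped'.

tripped


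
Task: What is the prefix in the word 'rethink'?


The word 'rethink' = 're' (prefix) + 'think' (root). The prefix is 're'.

re


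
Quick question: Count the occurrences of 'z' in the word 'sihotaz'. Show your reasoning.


Letter 'z' in 'sihotaz': found at position(s) 7 = 1 occurrence(s).

1


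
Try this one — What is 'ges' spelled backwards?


Reverse 'ges' character by character: 'seg'.

seg


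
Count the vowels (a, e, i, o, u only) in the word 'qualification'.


Vowels in 'qualification': u, a, i, i, a, i, o = 7 vowels.

7


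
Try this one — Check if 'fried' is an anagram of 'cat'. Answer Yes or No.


Sorted letters of 'fried': 'defir'
Sorted letters of 'cat': 'act'
They do not match.

No


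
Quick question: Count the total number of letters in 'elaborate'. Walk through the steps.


Spell out 'elaborate' and number each letter: e(1), l(2), a(3), b(4), o(5), r(6), a(7), t(8), e(9). Total: 9 letters.

9


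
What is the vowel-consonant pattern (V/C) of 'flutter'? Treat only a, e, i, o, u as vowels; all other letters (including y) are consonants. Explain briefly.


Letter mapping: f = C, l = C, u = V, t = C, t = C, e = V, r = C.

CCVCCVC


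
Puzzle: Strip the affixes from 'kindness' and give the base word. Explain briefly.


Remove suffix '-ness' from 'kindness' to get root 'kind'.

kind


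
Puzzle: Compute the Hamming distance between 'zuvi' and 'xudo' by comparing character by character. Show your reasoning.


Alignment:
Position 1: 'z' vs 'x' = DIFFER
Position 2: 'u' vs 'u' = match
Position 3: 'v' vs 'd' = DIFFER
Position 4: 'i' vs 'o' = DIFFER
Total differences: 3

3


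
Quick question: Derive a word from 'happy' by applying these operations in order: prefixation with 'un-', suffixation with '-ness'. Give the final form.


Step 1: Add prefix 'un-' to 'happy' = 'unhappy'
Step 2: Add suffix '-ness' to 'unhappy' = 'unhappiness'

unhappiness


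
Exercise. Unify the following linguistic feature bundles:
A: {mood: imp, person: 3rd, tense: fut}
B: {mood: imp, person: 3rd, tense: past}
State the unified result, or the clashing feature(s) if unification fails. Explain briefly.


Compare features:
mood: A=imp vs B=imp -> unified: imp
person: A=3rd vs B=3rd -> unified: 3rd
tense: A=fut vs B=past -> CLASH
Clash detected on feature 'tense' (fut vs past); unification fails.

CLASH on 'tense' (fut vs past)


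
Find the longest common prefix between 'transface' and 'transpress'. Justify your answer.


Compare from the start: 5 characters match: 'trans'. Mismatch at position 6: 'f' vs 'p'.

trans


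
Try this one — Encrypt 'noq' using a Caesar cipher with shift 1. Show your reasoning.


Shift each letter by 1: n -> o, o -> p, q -> r. Result: 'opr'.

opr


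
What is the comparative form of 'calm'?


Apply comparative formation (add -er): 'calm' -> 'calmer'.

calmer


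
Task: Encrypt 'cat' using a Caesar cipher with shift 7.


Shift each letter by 7: c -> j, a -> h, t -> a. Result: 'jha'.

jha


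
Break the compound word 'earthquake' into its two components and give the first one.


Split 'earthquake' into 'earth' + 'quake'. The first part is 'earth'.

earth


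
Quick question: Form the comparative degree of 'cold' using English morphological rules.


Apply comparative formation (add -er): 'cold' -> 'colder'.

colder


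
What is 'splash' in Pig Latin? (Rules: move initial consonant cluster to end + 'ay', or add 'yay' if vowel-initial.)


'splash': move consonant cluster 'spl' to end and add 'ay': 'ashsplay'.

ashsplay


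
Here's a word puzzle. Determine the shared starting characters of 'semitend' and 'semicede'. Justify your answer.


Compare from the start: 4 characters match: 'semi'. Mismatch at position 5: 't' vs 'c'.

semi


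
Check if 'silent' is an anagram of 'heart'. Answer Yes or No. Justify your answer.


Sorted letters of 'silent': 'eilnst'
Sorted letters of 'heart': 'aehrt'
They do not match.

No


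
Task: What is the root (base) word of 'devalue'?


Remove prefix 'de' from 'devalue' to get root 'value'.

value


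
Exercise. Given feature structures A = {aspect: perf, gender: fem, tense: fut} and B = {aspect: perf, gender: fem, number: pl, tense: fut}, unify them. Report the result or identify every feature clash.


Compare features:
aspect: A=perf vs B=perf -> unified: perf
gender: A=fem vs B=fem -> unified: fem
number: A=_ vs B=pl -> unified: pl
tense: A=fut vs B=fut -> unified: fut
No clashes found.

Unified: {aspect: perf, gender: fem, number: pl, tense: fut}


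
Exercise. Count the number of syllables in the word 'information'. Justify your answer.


Break 'information' into syllables: in-for-ma-tion -> in | for | ma | tion = 4 syllables

4 syllables


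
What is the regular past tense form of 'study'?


Apply rule: Change -y to -ied. 'study' becomes 'studied'.

studied


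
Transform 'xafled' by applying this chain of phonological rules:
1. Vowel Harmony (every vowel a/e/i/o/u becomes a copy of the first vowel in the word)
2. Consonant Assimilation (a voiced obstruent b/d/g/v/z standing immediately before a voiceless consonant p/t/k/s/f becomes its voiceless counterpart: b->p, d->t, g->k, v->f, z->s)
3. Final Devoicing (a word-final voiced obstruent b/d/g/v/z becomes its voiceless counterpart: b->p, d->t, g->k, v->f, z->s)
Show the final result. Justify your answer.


Starting form: 'xafled'
Rule 1: Vowel Harmony: all vowels become 'a' (matching first vowel). 'xafled' -> 'xaflad'
Rule 2: Consonant Assimilation: no voiced obstruent (b/d/g/v/z) stands immediately before a voiceless consonant (p/t/k/s/f). No change.
Rule 3: Final Devoicing: word-final voiced obstruent 'd' becomes voiceless 't'. 'xaflad' -> 'xaflat'
Final form: 'xaflat'

xaflat


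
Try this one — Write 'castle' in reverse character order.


Reverse 'castle' character by character: 'eltsac'.

eltsac


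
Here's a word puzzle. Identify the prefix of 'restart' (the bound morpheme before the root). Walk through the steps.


The word 'restart' = 're' (prefix) + 'start' (root). The prefix is 're'.

re


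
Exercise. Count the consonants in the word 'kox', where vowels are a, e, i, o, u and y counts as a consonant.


Consonants in 'kox': k, x = 2 consonants.

2


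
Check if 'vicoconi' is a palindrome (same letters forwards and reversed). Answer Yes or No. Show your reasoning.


Forward: 'vicoconi'
Reversed: 'inocociv'
They differ.

No


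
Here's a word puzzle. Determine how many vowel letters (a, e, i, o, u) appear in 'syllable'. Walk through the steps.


Vowels in 'syllable': a, e = 2 vowels.

2


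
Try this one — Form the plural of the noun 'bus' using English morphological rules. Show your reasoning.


Apply rule: Add -es (sibilant/fricative ending). 'bus' becomes 'buses'.

buses


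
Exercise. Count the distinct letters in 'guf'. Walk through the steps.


Unique letters in 'guf': {f, g, u} = 3 distinct letters.

3


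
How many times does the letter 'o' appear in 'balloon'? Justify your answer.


Letter 'o' in 'balloon': found at position(s) 5, 6 = 2 occurrence(s).

2


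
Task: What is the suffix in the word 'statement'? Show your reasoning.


The word 'statement' = 'state' (root) + '-ment' (suffix). The suffix is '-ment'.

ment


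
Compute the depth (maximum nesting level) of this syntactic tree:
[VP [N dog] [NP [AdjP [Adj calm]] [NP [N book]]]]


Count bracket nesting levels:
'[' at pos 0: depth = 1
'[' at pos 4: depth = 2
'[' at pos 12: depth = 2
'[' at pos 16: depth = 3
'[' at pos 22: depth = 4
'[' at pos 34: depth = 3
'[' at pos 38: depth = 4
Maximum depth reached: 4

4


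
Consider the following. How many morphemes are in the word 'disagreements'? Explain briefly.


Decomposition: dis- (prefix) + agree (root) + -ment (suffix) + -s (plural) = 4 morpheme(s)

4 morphemes


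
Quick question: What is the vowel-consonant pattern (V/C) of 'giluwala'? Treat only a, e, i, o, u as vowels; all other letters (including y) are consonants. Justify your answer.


Letter mapping: g = C, i = V, l = C, u = V, w = C, a = V, l = C, a = V.

CVCVCVCV


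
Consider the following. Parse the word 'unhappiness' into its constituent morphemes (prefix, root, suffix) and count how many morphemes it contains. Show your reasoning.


Step 1: Identify prefix: 'un' (meaning: not/reverse)
Step 2: Identify root: 'happy'
Step 3: Identify suffix(es): 'ness'
Decomposition: un- (prefix: not/reverse) + happy (root) + -ness (suffix: state of)
Total morphemes: 3

3 morphemes (un- (prefix: not/reverse) + happy (root) + -ness (suffix: state of))


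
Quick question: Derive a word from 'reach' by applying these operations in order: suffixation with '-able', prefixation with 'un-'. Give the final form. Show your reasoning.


Step 1: Add suffix '-able' to 'reach' = 'reachable'
Step 2: Add prefix 'un-' to 'reachable' = 'unreachable'

unreachable


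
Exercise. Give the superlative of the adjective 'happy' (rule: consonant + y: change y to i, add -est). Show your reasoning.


Apply superlative formation (consonant + y: change y to i, add -est): 'happy' -> 'happiest'.

happiest


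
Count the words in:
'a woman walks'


Split into words: a | woman | walks = 3 words.

3


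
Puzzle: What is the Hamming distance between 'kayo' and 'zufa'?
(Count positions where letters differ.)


Alignment:
Position 1: 'k' vs 'z' = DIFFER
Position 2: 'a' vs 'u' = DIFFER
Position 3: 'y' vs 'f' = DIFFER
Position 4: 'o' vs 'a' = DIFFER
Total differences: 4

4


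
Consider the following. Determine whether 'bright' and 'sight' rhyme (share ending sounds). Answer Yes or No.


Rime (stressed vowel + following sounds) of 'bright': -ight = /aɪt/
Rime of 'sight': -ight = /aɪt/
/aɪt/ and /aɪt/ are the same ending sound, so the words rhyme.

Yes


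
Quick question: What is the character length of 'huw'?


Spell out 'huw' and number each letter: h(1), u(2), w(3). Total: 3 letters.

3


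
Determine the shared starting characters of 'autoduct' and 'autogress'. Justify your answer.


Compare from the start: 4 characters match: 'auto'. Mismatch at position 5: 'd' vs 'g'.

auto


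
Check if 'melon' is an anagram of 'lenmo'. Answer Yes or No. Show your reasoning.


Sorted letters of 'melon': 'elmno'
Sorted letters of 'lenmo': 'elmno'
They match.

Yes


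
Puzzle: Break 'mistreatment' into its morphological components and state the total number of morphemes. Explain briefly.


Step 1: Identify prefix: 'mis' (meaning: wrongly)
Step 2: Identify root: 'treat'
Step 3: Identify suffix(es): 'ment'
Decomposition: mis- (prefix: wrongly) + treat (root) + -ment (suffix: action/result)
Total morphemes: 3

3 morphemes (mis- (prefix: wrongly) + treat (root) + -ment (suffix: action/result))


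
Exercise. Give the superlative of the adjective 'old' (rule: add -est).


Apply superlative formation (add -est): 'old' -> 'oldest'.

oldest


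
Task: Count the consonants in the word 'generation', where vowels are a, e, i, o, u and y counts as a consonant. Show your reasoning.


Consonants in 'generation': g, n, r, t, n = 5 consonants.

5


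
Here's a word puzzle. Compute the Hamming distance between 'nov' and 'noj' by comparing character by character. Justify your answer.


Alignment:
Position 1: 'n' vs 'n' = match
Position 2: 'o' vs 'o' = match
Position 3: 'v' vs 'j' = DIFFER
Total differences: 1

1


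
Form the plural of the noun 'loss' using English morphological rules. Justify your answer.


Apply rule: Add -es (sibilant/fricative ending). 'loss' becomes 'losses'.

losses


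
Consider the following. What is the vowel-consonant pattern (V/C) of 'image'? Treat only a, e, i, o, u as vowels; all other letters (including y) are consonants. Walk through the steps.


Letter mapping: i = V, m = C, a = V, g = C, e = V.

VCVCV


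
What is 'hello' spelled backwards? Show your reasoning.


Reverse 'hello' character by character: 'olleh'.

olleh


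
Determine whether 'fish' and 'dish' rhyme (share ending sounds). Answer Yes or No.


Rime (stressed vowel + following sounds) of 'fish': -ish = /ɪʃ/
Rime of 'dish': -ish = /ɪʃ/
/ɪʃ/ and /ɪʃ/ are the same ending sound, so the words rhyme.

Yes


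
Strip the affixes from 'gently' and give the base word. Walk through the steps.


Remove suffix '-ly' from 'gently' to get root 'gentle'.

gentle


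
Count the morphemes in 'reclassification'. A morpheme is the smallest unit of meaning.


Decomposition: re- (prefix) + class (root) + -ify (suffix) + -ation (suffix) = 4 morpheme(s)

4 morphemes


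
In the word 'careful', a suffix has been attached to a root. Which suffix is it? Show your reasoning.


The word 'careful' = 'care' (root) + '-ful' (suffix). The suffix is '-ful'.

ful


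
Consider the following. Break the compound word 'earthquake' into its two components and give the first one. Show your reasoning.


Split 'earthquake' into 'earth' + 'quake'. The first part is 'earth'.

earth


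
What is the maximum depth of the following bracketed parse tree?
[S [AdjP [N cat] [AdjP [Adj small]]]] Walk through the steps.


Count bracket nesting levels:
'[' at pos 0: depth = 1
'[' at pos 3: depth = 2
'[' at pos 9: depth = 3
'[' at pos 17: depth = 3
'[' at pos 23: depth = 4
Maximum depth reached: 4

4


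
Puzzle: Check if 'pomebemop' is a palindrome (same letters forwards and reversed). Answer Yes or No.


Forward: 'pomebemop'
Reversed: 'pomebemop'
They are identical.

Yes


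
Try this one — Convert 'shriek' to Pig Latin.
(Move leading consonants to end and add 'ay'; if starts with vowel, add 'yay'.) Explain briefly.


'shriek': move consonant cluster 'shr' to end and add 'ay': 'iekshray'.

iekshray


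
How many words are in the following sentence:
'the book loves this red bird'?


Split into words: the | book | loves | this | red | bird = 6 words.

6


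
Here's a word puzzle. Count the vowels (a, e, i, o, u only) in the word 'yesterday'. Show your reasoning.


Vowels in 'yesterday': e, e, a = 3 vowels.

3


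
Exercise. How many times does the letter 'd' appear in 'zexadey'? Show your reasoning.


Letter 'd' in 'zexadey': found at position(s) 5 = 1 occurrence(s).

1


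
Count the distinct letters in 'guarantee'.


Unique letters in 'guarantee': {a, e, g, n, r, t, u} = 7 distinct letters.

7


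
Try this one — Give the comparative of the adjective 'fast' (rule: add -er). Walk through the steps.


Apply comparative formation (add -er): 'fast' -> 'faster'.

faster


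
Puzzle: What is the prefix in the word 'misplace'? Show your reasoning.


The word 'misplace' = 'mis' (prefix) + 'place' (root). The prefix is 'mis'.

mis


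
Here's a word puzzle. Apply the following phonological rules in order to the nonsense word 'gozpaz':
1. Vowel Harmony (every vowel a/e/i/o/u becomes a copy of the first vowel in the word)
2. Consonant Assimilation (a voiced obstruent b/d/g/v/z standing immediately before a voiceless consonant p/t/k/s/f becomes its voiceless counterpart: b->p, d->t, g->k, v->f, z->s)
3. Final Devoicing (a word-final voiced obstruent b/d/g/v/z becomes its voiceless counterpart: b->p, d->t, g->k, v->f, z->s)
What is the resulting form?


Starting form: 'gozpaz'
Rule 1: Vowel Harmony: all vowels become 'o' (matching first vowel). 'gozpaz' -> 'gozpoz'
Rule 2: Consonant Assimilation: voiced obstruent before voiceless consonant becomes voiceless ('zp' -> 'sp'). 'gozpoz' -> 'gospoz'
Rule 3: Final Devoicing: word-final voiced obstruent 'z' becomes voiceless 's'. 'gospoz' -> 'gospos'
Final form: 'gospos'

gospos


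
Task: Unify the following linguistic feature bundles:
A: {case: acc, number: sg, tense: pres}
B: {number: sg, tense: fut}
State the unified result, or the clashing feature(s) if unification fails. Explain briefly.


Compare features:
case: A=acc vs B=_ -> unified: acc
number: A=sg vs B=sg -> unified: sg
tense: A=pres vs B=fut -> CLASH
Clash detected on feature 'tense' (pres vs fut); unification fails.

CLASH on 'tense' (pres vs fut)


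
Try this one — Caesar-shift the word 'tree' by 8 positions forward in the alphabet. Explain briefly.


Shift each letter by 8: t -> b, r -> z, e -> m, e -> m. Result: 'bzmm'.

bzmm


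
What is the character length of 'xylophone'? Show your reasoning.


Spell out 'xylophone' and number each letter: x(1), y(2), l(3), o(4), p(5), h(6), o(7), n(8), e(9). Total: 9 letters.

9


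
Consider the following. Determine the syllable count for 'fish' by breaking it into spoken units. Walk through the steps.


Break 'fish' into syllables: fish -> fish = 1 syllable

1 syllable


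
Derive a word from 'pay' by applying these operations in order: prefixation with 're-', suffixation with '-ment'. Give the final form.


Step 1: Add prefix 're-' to 'pay' = 'repay'
Step 2: Add suffix '-ment' to 'repay' = 'repayment'

repayment


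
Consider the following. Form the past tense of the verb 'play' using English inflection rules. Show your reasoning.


Apply rule: Add -ed. 'play' becomes 'played'.

played


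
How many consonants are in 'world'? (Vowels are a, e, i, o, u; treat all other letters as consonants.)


Consonants in 'world': w, r, l, d = 4 consonants.

4


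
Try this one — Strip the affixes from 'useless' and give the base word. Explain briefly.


Remove suffix '-less' from 'useless' to get root 'use'.

use


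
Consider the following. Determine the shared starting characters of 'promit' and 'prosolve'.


Compare from the start: 3 characters match: 'pro'. Mismatch at position 4: 'm' vs 's'.

pro


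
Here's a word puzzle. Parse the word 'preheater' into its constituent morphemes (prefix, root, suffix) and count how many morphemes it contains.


Step 1: Identify prefix: 'pre' (meaning: before)
Step 2: Identify root: 'heat'
Step 3: Identify suffix(es): 'er'
Decomposition: pre- (prefix: before) + heat (root) + -er (suffix: one who)
Total morphemes: 3

3 morphemes (pre- (prefix: before) + heat (root) + -er (suffix: one who))


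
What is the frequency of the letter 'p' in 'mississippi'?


Letter 'p' in 'mississippi': found at position(s) 9, 10 = 2 occurrence(s).

2


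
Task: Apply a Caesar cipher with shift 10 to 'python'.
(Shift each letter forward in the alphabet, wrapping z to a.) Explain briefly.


Shift each letter by 10: p -> z, y -> i, t -> d, h -> r, o -> y, n -> x. Result: 'zidryx'.

zidryx


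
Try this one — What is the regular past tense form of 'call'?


Apply rule: Add -ed. 'call' becomes 'called'.

called


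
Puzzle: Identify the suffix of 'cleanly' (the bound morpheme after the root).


The word 'cleanly' = 'clean' (root) + '-ly' (suffix). The suffix is '-ly'.

ly


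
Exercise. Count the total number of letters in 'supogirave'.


Spell out 'supogirave' and number each letter: s(1), u(2), p(3), o(4), g(5), i(6), r(7), a(8), v(9), e(10). Total: 10 letters.

10


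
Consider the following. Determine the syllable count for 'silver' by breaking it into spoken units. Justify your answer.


Break 'silver' into syllables: sil-ver -> sil | ver = 2 syllables

2 syllables


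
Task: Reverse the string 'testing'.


Reverse 'testing' character by character: 'gnitset'.

gnitset


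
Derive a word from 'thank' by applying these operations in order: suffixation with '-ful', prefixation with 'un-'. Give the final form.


Step 1: Add suffix '-ful' to 'thank' = 'thankful'
Step 2: Add prefix 'un-' to 'thankful' = 'unthankful'

unthankful


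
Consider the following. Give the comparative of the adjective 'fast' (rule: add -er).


Apply comparative formation (add -er): 'fast' -> 'faster'.

faster


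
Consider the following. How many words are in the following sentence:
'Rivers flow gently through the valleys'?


Split into words: Rivers | flow | gently | through | the | valleys = 6 words.

6


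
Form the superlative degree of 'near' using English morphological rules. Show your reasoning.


Apply superlative formation (add -est): 'near' -> 'nearest'.

nearest


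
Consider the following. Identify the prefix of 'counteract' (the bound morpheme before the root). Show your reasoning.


The word 'counteract' = 'counter' (prefix) + 'act' (root). The prefix is 'counter'.

counter


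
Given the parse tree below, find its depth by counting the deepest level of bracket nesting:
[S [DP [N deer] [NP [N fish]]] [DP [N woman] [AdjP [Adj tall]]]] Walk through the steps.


Count bracket nesting levels:
'[' at pos 0: depth = 1
'[' at pos 3: depth = 2
'[' at pos 7: depth = 3
'[' at pos 16: depth = 3
'[' at pos 20: depth = 4
'[' at pos 31: depth = 2
'[' at pos 35: depth = 3
'[' at pos 45: depth = 3
'[' at pos 51: depth = 4
Maximum depth reached: 4

4


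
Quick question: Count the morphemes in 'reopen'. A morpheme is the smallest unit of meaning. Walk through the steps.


Decomposition: re- (prefix) + open (root) = 2 morpheme(s)

2 morphemes


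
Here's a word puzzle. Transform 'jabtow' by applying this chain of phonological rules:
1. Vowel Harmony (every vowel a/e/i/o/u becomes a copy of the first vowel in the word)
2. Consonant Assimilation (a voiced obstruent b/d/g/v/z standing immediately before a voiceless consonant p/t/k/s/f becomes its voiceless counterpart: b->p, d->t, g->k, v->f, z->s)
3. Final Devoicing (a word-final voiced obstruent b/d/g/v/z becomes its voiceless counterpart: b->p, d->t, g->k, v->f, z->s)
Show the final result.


Starting form: 'jabtow'
Rule 1: Vowel Harmony: all vowels become 'a' (matching first vowel). 'jabtow' -> 'jabtaw'
Rule 2: Consonant Assimilation: voiced obstruent before voiceless consonant becomes voiceless ('bt' -> 'pt'). 'jabtaw' -> 'japtaw'
Rule 3: Final Devoicing: final consonant 'w' is not one of the voiced obstruents b/d/g/v/z. No change.
Final form: 'japtaw'

japtaw
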